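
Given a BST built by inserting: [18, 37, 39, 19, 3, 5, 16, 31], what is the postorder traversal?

Tree insertion order: [18, 37, 39, 19, 3, 5, 16, 31]
Tree (level-order array): [18, 3, 37, None, 5, 19, 39, None, 16, None, 31]
Postorder traversal: [16, 5, 3, 31, 19, 39, 37, 18]


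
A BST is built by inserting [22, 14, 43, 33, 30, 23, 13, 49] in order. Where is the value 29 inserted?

Starting tree (level order): [22, 14, 43, 13, None, 33, 49, None, None, 30, None, None, None, 23]
Insertion path: 22 -> 43 -> 33 -> 30 -> 23
Result: insert 29 as right child of 23
Final tree (level order): [22, 14, 43, 13, None, 33, 49, None, None, 30, None, None, None, 23, None, None, 29]


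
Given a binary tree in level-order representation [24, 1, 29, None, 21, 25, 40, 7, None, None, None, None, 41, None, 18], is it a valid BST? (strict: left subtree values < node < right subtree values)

Level-order array: [24, 1, 29, None, 21, 25, 40, 7, None, None, None, None, 41, None, 18]
Validate using subtree bounds (lo, hi): at each node, require lo < value < hi,
then recurse left with hi=value and right with lo=value.
Preorder trace (stopping at first violation):
  at node 24 with bounds (-inf, +inf): OK
  at node 1 with bounds (-inf, 24): OK
  at node 21 with bounds (1, 24): OK
  at node 7 with bounds (1, 21): OK
  at node 18 with bounds (7, 21): OK
  at node 29 with bounds (24, +inf): OK
  at node 25 with bounds (24, 29): OK
  at node 40 with bounds (29, +inf): OK
  at node 41 with bounds (40, +inf): OK
No violation found at any node.
Result: Valid BST


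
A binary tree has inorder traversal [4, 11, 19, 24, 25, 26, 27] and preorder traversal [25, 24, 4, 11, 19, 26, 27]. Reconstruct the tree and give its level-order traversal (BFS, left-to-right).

Inorder:  [4, 11, 19, 24, 25, 26, 27]
Preorder: [25, 24, 4, 11, 19, 26, 27]
Algorithm: preorder visits root first, so consume preorder in order;
for each root, split the current inorder slice at that value into
left-subtree inorder and right-subtree inorder, then recurse.
Recursive splits:
  root=25; inorder splits into left=[4, 11, 19, 24], right=[26, 27]
  root=24; inorder splits into left=[4, 11, 19], right=[]
  root=4; inorder splits into left=[], right=[11, 19]
  root=11; inorder splits into left=[], right=[19]
  root=19; inorder splits into left=[], right=[]
  root=26; inorder splits into left=[], right=[27]
  root=27; inorder splits into left=[], right=[]
Reconstructed level-order: [25, 24, 26, 4, 27, 11, 19]


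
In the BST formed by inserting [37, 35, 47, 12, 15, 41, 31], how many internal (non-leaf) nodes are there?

Tree built from: [37, 35, 47, 12, 15, 41, 31]
Tree (level-order array): [37, 35, 47, 12, None, 41, None, None, 15, None, None, None, 31]
Rule: An internal node has at least one child.
Per-node child counts:
  node 37: 2 child(ren)
  node 35: 1 child(ren)
  node 12: 1 child(ren)
  node 15: 1 child(ren)
  node 31: 0 child(ren)
  node 47: 1 child(ren)
  node 41: 0 child(ren)
Matching nodes: [37, 35, 12, 15, 47]
Count of internal (non-leaf) nodes: 5


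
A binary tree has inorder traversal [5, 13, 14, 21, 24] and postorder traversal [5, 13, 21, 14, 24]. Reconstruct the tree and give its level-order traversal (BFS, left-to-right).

Inorder:   [5, 13, 14, 21, 24]
Postorder: [5, 13, 21, 14, 24]
Algorithm: postorder visits root last, so walk postorder right-to-left;
each value is the root of the current inorder slice — split it at that
value, recurse on the right subtree first, then the left.
Recursive splits:
  root=24; inorder splits into left=[5, 13, 14, 21], right=[]
  root=14; inorder splits into left=[5, 13], right=[21]
  root=21; inorder splits into left=[], right=[]
  root=13; inorder splits into left=[5], right=[]
  root=5; inorder splits into left=[], right=[]
Reconstructed level-order: [24, 14, 13, 21, 5]


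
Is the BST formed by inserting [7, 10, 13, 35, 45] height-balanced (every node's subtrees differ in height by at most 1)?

Tree (level-order array): [7, None, 10, None, 13, None, 35, None, 45]
Definition: a tree is height-balanced if, at every node, |h(left) - h(right)| <= 1 (empty subtree has height -1).
Bottom-up per-node check:
  node 45: h_left=-1, h_right=-1, diff=0 [OK], height=0
  node 35: h_left=-1, h_right=0, diff=1 [OK], height=1
  node 13: h_left=-1, h_right=1, diff=2 [FAIL (|-1-1|=2 > 1)], height=2
  node 10: h_left=-1, h_right=2, diff=3 [FAIL (|-1-2|=3 > 1)], height=3
  node 7: h_left=-1, h_right=3, diff=4 [FAIL (|-1-3|=4 > 1)], height=4
Node 13 violates the condition: |-1 - 1| = 2 > 1.
Result: Not balanced


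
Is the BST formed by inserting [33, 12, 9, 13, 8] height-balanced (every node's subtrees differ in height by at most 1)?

Tree (level-order array): [33, 12, None, 9, 13, 8]
Definition: a tree is height-balanced if, at every node, |h(left) - h(right)| <= 1 (empty subtree has height -1).
Bottom-up per-node check:
  node 8: h_left=-1, h_right=-1, diff=0 [OK], height=0
  node 9: h_left=0, h_right=-1, diff=1 [OK], height=1
  node 13: h_left=-1, h_right=-1, diff=0 [OK], height=0
  node 12: h_left=1, h_right=0, diff=1 [OK], height=2
  node 33: h_left=2, h_right=-1, diff=3 [FAIL (|2--1|=3 > 1)], height=3
Node 33 violates the condition: |2 - -1| = 3 > 1.
Result: Not balanced


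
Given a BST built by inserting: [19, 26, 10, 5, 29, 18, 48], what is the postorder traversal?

Tree insertion order: [19, 26, 10, 5, 29, 18, 48]
Tree (level-order array): [19, 10, 26, 5, 18, None, 29, None, None, None, None, None, 48]
Postorder traversal: [5, 18, 10, 48, 29, 26, 19]


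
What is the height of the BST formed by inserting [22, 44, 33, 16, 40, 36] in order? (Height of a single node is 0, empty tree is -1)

Insertion order: [22, 44, 33, 16, 40, 36]
Tree (level-order array): [22, 16, 44, None, None, 33, None, None, 40, 36]
Compute height bottom-up (empty subtree = -1):
  height(16) = 1 + max(-1, -1) = 0
  height(36) = 1 + max(-1, -1) = 0
  height(40) = 1 + max(0, -1) = 1
  height(33) = 1 + max(-1, 1) = 2
  height(44) = 1 + max(2, -1) = 3
  height(22) = 1 + max(0, 3) = 4
Height = 4


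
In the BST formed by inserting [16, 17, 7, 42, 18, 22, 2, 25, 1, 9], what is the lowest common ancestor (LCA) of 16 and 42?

Tree insertion order: [16, 17, 7, 42, 18, 22, 2, 25, 1, 9]
Tree (level-order array): [16, 7, 17, 2, 9, None, 42, 1, None, None, None, 18, None, None, None, None, 22, None, 25]
In a BST, the LCA of p=16, q=42 is the first node v on the
root-to-leaf path with p <= v <= q (go left if both < v, right if both > v).
Walk from root:
  at 16: 16 <= 16 <= 42, this is the LCA
LCA = 16


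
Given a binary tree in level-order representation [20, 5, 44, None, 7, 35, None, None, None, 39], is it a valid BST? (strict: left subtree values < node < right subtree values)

Level-order array: [20, 5, 44, None, 7, 35, None, None, None, 39]
Validate using subtree bounds (lo, hi): at each node, require lo < value < hi,
then recurse left with hi=value and right with lo=value.
Preorder trace (stopping at first violation):
  at node 20 with bounds (-inf, +inf): OK
  at node 5 with bounds (-inf, 20): OK
  at node 7 with bounds (5, 20): OK
  at node 44 with bounds (20, +inf): OK
  at node 35 with bounds (20, 44): OK
  at node 39 with bounds (20, 35): VIOLATION
Node 39 violates its bound: not (20 < 39 < 35).
Result: Not a valid BST


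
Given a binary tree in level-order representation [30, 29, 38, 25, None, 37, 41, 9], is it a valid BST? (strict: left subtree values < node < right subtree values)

Level-order array: [30, 29, 38, 25, None, 37, 41, 9]
Validate using subtree bounds (lo, hi): at each node, require lo < value < hi,
then recurse left with hi=value and right with lo=value.
Preorder trace (stopping at first violation):
  at node 30 with bounds (-inf, +inf): OK
  at node 29 with bounds (-inf, 30): OK
  at node 25 with bounds (-inf, 29): OK
  at node 9 with bounds (-inf, 25): OK
  at node 38 with bounds (30, +inf): OK
  at node 37 with bounds (30, 38): OK
  at node 41 with bounds (38, +inf): OK
No violation found at any node.
Result: Valid BST


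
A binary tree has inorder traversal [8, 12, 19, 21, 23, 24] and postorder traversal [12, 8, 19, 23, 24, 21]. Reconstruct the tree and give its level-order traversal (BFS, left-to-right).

Inorder:   [8, 12, 19, 21, 23, 24]
Postorder: [12, 8, 19, 23, 24, 21]
Algorithm: postorder visits root last, so walk postorder right-to-left;
each value is the root of the current inorder slice — split it at that
value, recurse on the right subtree first, then the left.
Recursive splits:
  root=21; inorder splits into left=[8, 12, 19], right=[23, 24]
  root=24; inorder splits into left=[23], right=[]
  root=23; inorder splits into left=[], right=[]
  root=19; inorder splits into left=[8, 12], right=[]
  root=8; inorder splits into left=[], right=[12]
  root=12; inorder splits into left=[], right=[]
Reconstructed level-order: [21, 19, 24, 8, 23, 12]


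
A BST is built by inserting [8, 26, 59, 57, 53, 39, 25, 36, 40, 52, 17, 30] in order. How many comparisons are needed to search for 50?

Search path for 50: 8 -> 26 -> 59 -> 57 -> 53 -> 39 -> 40 -> 52
Found: False
Comparisons: 8


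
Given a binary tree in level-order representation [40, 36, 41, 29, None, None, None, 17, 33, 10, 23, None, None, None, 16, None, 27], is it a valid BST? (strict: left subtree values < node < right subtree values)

Level-order array: [40, 36, 41, 29, None, None, None, 17, 33, 10, 23, None, None, None, 16, None, 27]
Validate using subtree bounds (lo, hi): at each node, require lo < value < hi,
then recurse left with hi=value and right with lo=value.
Preorder trace (stopping at first violation):
  at node 40 with bounds (-inf, +inf): OK
  at node 36 with bounds (-inf, 40): OK
  at node 29 with bounds (-inf, 36): OK
  at node 17 with bounds (-inf, 29): OK
  at node 10 with bounds (-inf, 17): OK
  at node 16 with bounds (10, 17): OK
  at node 23 with bounds (17, 29): OK
  at node 27 with bounds (23, 29): OK
  at node 33 with bounds (29, 36): OK
  at node 41 with bounds (40, +inf): OK
No violation found at any node.
Result: Valid BST


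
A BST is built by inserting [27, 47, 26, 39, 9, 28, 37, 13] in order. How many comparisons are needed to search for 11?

Search path for 11: 27 -> 26 -> 9 -> 13
Found: False
Comparisons: 4


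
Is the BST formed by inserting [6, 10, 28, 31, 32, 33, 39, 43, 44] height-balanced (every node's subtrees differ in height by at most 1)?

Tree (level-order array): [6, None, 10, None, 28, None, 31, None, 32, None, 33, None, 39, None, 43, None, 44]
Definition: a tree is height-balanced if, at every node, |h(left) - h(right)| <= 1 (empty subtree has height -1).
Bottom-up per-node check:
  node 44: h_left=-1, h_right=-1, diff=0 [OK], height=0
  node 43: h_left=-1, h_right=0, diff=1 [OK], height=1
  node 39: h_left=-1, h_right=1, diff=2 [FAIL (|-1-1|=2 > 1)], height=2
  node 33: h_left=-1, h_right=2, diff=3 [FAIL (|-1-2|=3 > 1)], height=3
  node 32: h_left=-1, h_right=3, diff=4 [FAIL (|-1-3|=4 > 1)], height=4
  node 31: h_left=-1, h_right=4, diff=5 [FAIL (|-1-4|=5 > 1)], height=5
  node 28: h_left=-1, h_right=5, diff=6 [FAIL (|-1-5|=6 > 1)], height=6
  node 10: h_left=-1, h_right=6, diff=7 [FAIL (|-1-6|=7 > 1)], height=7
  node 6: h_left=-1, h_right=7, diff=8 [FAIL (|-1-7|=8 > 1)], height=8
Node 39 violates the condition: |-1 - 1| = 2 > 1.
Result: Not balanced


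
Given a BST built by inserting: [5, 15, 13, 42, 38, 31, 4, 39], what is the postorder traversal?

Tree insertion order: [5, 15, 13, 42, 38, 31, 4, 39]
Tree (level-order array): [5, 4, 15, None, None, 13, 42, None, None, 38, None, 31, 39]
Postorder traversal: [4, 13, 31, 39, 38, 42, 15, 5]


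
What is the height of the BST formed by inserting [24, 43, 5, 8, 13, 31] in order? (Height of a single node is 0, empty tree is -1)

Insertion order: [24, 43, 5, 8, 13, 31]
Tree (level-order array): [24, 5, 43, None, 8, 31, None, None, 13]
Compute height bottom-up (empty subtree = -1):
  height(13) = 1 + max(-1, -1) = 0
  height(8) = 1 + max(-1, 0) = 1
  height(5) = 1 + max(-1, 1) = 2
  height(31) = 1 + max(-1, -1) = 0
  height(43) = 1 + max(0, -1) = 1
  height(24) = 1 + max(2, 1) = 3
Height = 3


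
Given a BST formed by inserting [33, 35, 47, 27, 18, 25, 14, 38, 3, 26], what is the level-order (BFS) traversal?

Tree insertion order: [33, 35, 47, 27, 18, 25, 14, 38, 3, 26]
Tree (level-order array): [33, 27, 35, 18, None, None, 47, 14, 25, 38, None, 3, None, None, 26]
BFS from the root, enqueuing left then right child of each popped node:
  queue [33] -> pop 33, enqueue [27, 35], visited so far: [33]
  queue [27, 35] -> pop 27, enqueue [18], visited so far: [33, 27]
  queue [35, 18] -> pop 35, enqueue [47], visited so far: [33, 27, 35]
  queue [18, 47] -> pop 18, enqueue [14, 25], visited so far: [33, 27, 35, 18]
  queue [47, 14, 25] -> pop 47, enqueue [38], visited so far: [33, 27, 35, 18, 47]
  queue [14, 25, 38] -> pop 14, enqueue [3], visited so far: [33, 27, 35, 18, 47, 14]
  queue [25, 38, 3] -> pop 25, enqueue [26], visited so far: [33, 27, 35, 18, 47, 14, 25]
  queue [38, 3, 26] -> pop 38, enqueue [none], visited so far: [33, 27, 35, 18, 47, 14, 25, 38]
  queue [3, 26] -> pop 3, enqueue [none], visited so far: [33, 27, 35, 18, 47, 14, 25, 38, 3]
  queue [26] -> pop 26, enqueue [none], visited so far: [33, 27, 35, 18, 47, 14, 25, 38, 3, 26]
Result: [33, 27, 35, 18, 47, 14, 25, 38, 3, 26]


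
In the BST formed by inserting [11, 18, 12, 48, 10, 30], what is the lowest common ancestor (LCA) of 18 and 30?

Tree insertion order: [11, 18, 12, 48, 10, 30]
Tree (level-order array): [11, 10, 18, None, None, 12, 48, None, None, 30]
In a BST, the LCA of p=18, q=30 is the first node v on the
root-to-leaf path with p <= v <= q (go left if both < v, right if both > v).
Walk from root:
  at 11: both 18 and 30 > 11, go right
  at 18: 18 <= 18 <= 30, this is the LCA
LCA = 18


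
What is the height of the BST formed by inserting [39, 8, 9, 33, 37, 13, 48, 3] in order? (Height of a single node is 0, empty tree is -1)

Insertion order: [39, 8, 9, 33, 37, 13, 48, 3]
Tree (level-order array): [39, 8, 48, 3, 9, None, None, None, None, None, 33, 13, 37]
Compute height bottom-up (empty subtree = -1):
  height(3) = 1 + max(-1, -1) = 0
  height(13) = 1 + max(-1, -1) = 0
  height(37) = 1 + max(-1, -1) = 0
  height(33) = 1 + max(0, 0) = 1
  height(9) = 1 + max(-1, 1) = 2
  height(8) = 1 + max(0, 2) = 3
  height(48) = 1 + max(-1, -1) = 0
  height(39) = 1 + max(3, 0) = 4
Height = 4


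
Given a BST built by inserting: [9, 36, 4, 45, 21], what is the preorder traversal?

Tree insertion order: [9, 36, 4, 45, 21]
Tree (level-order array): [9, 4, 36, None, None, 21, 45]
Preorder traversal: [9, 4, 36, 21, 45]


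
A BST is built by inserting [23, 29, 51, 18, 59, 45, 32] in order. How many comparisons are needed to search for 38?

Search path for 38: 23 -> 29 -> 51 -> 45 -> 32
Found: False
Comparisons: 5


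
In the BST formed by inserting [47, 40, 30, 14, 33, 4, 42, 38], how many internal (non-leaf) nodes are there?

Tree built from: [47, 40, 30, 14, 33, 4, 42, 38]
Tree (level-order array): [47, 40, None, 30, 42, 14, 33, None, None, 4, None, None, 38]
Rule: An internal node has at least one child.
Per-node child counts:
  node 47: 1 child(ren)
  node 40: 2 child(ren)
  node 30: 2 child(ren)
  node 14: 1 child(ren)
  node 4: 0 child(ren)
  node 33: 1 child(ren)
  node 38: 0 child(ren)
  node 42: 0 child(ren)
Matching nodes: [47, 40, 30, 14, 33]
Count of internal (non-leaf) nodes: 5


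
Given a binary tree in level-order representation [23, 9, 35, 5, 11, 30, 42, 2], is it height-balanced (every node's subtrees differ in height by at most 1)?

Tree (level-order array): [23, 9, 35, 5, 11, 30, 42, 2]
Definition: a tree is height-balanced if, at every node, |h(left) - h(right)| <= 1 (empty subtree has height -1).
Bottom-up per-node check:
  node 2: h_left=-1, h_right=-1, diff=0 [OK], height=0
  node 5: h_left=0, h_right=-1, diff=1 [OK], height=1
  node 11: h_left=-1, h_right=-1, diff=0 [OK], height=0
  node 9: h_left=1, h_right=0, diff=1 [OK], height=2
  node 30: h_left=-1, h_right=-1, diff=0 [OK], height=0
  node 42: h_left=-1, h_right=-1, diff=0 [OK], height=0
  node 35: h_left=0, h_right=0, diff=0 [OK], height=1
  node 23: h_left=2, h_right=1, diff=1 [OK], height=3
All nodes satisfy the balance condition.
Result: Balanced


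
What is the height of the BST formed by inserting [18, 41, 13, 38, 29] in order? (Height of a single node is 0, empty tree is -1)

Insertion order: [18, 41, 13, 38, 29]
Tree (level-order array): [18, 13, 41, None, None, 38, None, 29]
Compute height bottom-up (empty subtree = -1):
  height(13) = 1 + max(-1, -1) = 0
  height(29) = 1 + max(-1, -1) = 0
  height(38) = 1 + max(0, -1) = 1
  height(41) = 1 + max(1, -1) = 2
  height(18) = 1 + max(0, 2) = 3
Height = 3


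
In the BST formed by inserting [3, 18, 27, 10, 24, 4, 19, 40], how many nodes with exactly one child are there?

Tree built from: [3, 18, 27, 10, 24, 4, 19, 40]
Tree (level-order array): [3, None, 18, 10, 27, 4, None, 24, 40, None, None, 19]
Rule: These are nodes with exactly 1 non-null child.
Per-node child counts:
  node 3: 1 child(ren)
  node 18: 2 child(ren)
  node 10: 1 child(ren)
  node 4: 0 child(ren)
  node 27: 2 child(ren)
  node 24: 1 child(ren)
  node 19: 0 child(ren)
  node 40: 0 child(ren)
Matching nodes: [3, 10, 24]
Count of nodes with exactly one child: 3


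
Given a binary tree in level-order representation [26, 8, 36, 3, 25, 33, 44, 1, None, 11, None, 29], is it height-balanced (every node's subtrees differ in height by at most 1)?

Tree (level-order array): [26, 8, 36, 3, 25, 33, 44, 1, None, 11, None, 29]
Definition: a tree is height-balanced if, at every node, |h(left) - h(right)| <= 1 (empty subtree has height -1).
Bottom-up per-node check:
  node 1: h_left=-1, h_right=-1, diff=0 [OK], height=0
  node 3: h_left=0, h_right=-1, diff=1 [OK], height=1
  node 11: h_left=-1, h_right=-1, diff=0 [OK], height=0
  node 25: h_left=0, h_right=-1, diff=1 [OK], height=1
  node 8: h_left=1, h_right=1, diff=0 [OK], height=2
  node 29: h_left=-1, h_right=-1, diff=0 [OK], height=0
  node 33: h_left=0, h_right=-1, diff=1 [OK], height=1
  node 44: h_left=-1, h_right=-1, diff=0 [OK], height=0
  node 36: h_left=1, h_right=0, diff=1 [OK], height=2
  node 26: h_left=2, h_right=2, diff=0 [OK], height=3
All nodes satisfy the balance condition.
Result: Balanced


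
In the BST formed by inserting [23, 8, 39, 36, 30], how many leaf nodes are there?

Tree built from: [23, 8, 39, 36, 30]
Tree (level-order array): [23, 8, 39, None, None, 36, None, 30]
Rule: A leaf has 0 children.
Per-node child counts:
  node 23: 2 child(ren)
  node 8: 0 child(ren)
  node 39: 1 child(ren)
  node 36: 1 child(ren)
  node 30: 0 child(ren)
Matching nodes: [8, 30]
Count of leaf nodes: 2


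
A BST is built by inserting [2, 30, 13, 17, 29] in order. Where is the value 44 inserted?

Starting tree (level order): [2, None, 30, 13, None, None, 17, None, 29]
Insertion path: 2 -> 30
Result: insert 44 as right child of 30
Final tree (level order): [2, None, 30, 13, 44, None, 17, None, None, None, 29]


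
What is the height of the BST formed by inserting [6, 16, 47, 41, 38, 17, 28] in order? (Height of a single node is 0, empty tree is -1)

Insertion order: [6, 16, 47, 41, 38, 17, 28]
Tree (level-order array): [6, None, 16, None, 47, 41, None, 38, None, 17, None, None, 28]
Compute height bottom-up (empty subtree = -1):
  height(28) = 1 + max(-1, -1) = 0
  height(17) = 1 + max(-1, 0) = 1
  height(38) = 1 + max(1, -1) = 2
  height(41) = 1 + max(2, -1) = 3
  height(47) = 1 + max(3, -1) = 4
  height(16) = 1 + max(-1, 4) = 5
  height(6) = 1 + max(-1, 5) = 6
Height = 6


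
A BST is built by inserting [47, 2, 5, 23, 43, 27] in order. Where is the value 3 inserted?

Starting tree (level order): [47, 2, None, None, 5, None, 23, None, 43, 27]
Insertion path: 47 -> 2 -> 5
Result: insert 3 as left child of 5
Final tree (level order): [47, 2, None, None, 5, 3, 23, None, None, None, 43, 27]


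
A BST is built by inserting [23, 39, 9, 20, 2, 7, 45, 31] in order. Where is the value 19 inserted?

Starting tree (level order): [23, 9, 39, 2, 20, 31, 45, None, 7]
Insertion path: 23 -> 9 -> 20
Result: insert 19 as left child of 20
Final tree (level order): [23, 9, 39, 2, 20, 31, 45, None, 7, 19]


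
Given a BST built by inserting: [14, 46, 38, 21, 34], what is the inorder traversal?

Tree insertion order: [14, 46, 38, 21, 34]
Tree (level-order array): [14, None, 46, 38, None, 21, None, None, 34]
Inorder traversal: [14, 21, 34, 38, 46]


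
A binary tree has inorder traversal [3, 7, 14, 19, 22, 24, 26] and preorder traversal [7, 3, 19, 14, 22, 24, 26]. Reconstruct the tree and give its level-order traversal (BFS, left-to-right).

Inorder:  [3, 7, 14, 19, 22, 24, 26]
Preorder: [7, 3, 19, 14, 22, 24, 26]
Algorithm: preorder visits root first, so consume preorder in order;
for each root, split the current inorder slice at that value into
left-subtree inorder and right-subtree inorder, then recurse.
Recursive splits:
  root=7; inorder splits into left=[3], right=[14, 19, 22, 24, 26]
  root=3; inorder splits into left=[], right=[]
  root=19; inorder splits into left=[14], right=[22, 24, 26]
  root=14; inorder splits into left=[], right=[]
  root=22; inorder splits into left=[], right=[24, 26]
  root=24; inorder splits into left=[], right=[26]
  root=26; inorder splits into left=[], right=[]
Reconstructed level-order: [7, 3, 19, 14, 22, 24, 26]


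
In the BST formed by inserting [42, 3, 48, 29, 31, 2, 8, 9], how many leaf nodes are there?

Tree built from: [42, 3, 48, 29, 31, 2, 8, 9]
Tree (level-order array): [42, 3, 48, 2, 29, None, None, None, None, 8, 31, None, 9]
Rule: A leaf has 0 children.
Per-node child counts:
  node 42: 2 child(ren)
  node 3: 2 child(ren)
  node 2: 0 child(ren)
  node 29: 2 child(ren)
  node 8: 1 child(ren)
  node 9: 0 child(ren)
  node 31: 0 child(ren)
  node 48: 0 child(ren)
Matching nodes: [2, 9, 31, 48]
Count of leaf nodes: 4


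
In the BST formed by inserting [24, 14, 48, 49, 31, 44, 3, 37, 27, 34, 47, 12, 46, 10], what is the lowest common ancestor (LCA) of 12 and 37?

Tree insertion order: [24, 14, 48, 49, 31, 44, 3, 37, 27, 34, 47, 12, 46, 10]
Tree (level-order array): [24, 14, 48, 3, None, 31, 49, None, 12, 27, 44, None, None, 10, None, None, None, 37, 47, None, None, 34, None, 46]
In a BST, the LCA of p=12, q=37 is the first node v on the
root-to-leaf path with p <= v <= q (go left if both < v, right if both > v).
Walk from root:
  at 24: 12 <= 24 <= 37, this is the LCA
LCA = 24


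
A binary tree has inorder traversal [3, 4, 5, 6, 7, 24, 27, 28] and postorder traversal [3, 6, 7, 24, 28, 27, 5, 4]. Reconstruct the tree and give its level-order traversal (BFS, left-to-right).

Inorder:   [3, 4, 5, 6, 7, 24, 27, 28]
Postorder: [3, 6, 7, 24, 28, 27, 5, 4]
Algorithm: postorder visits root last, so walk postorder right-to-left;
each value is the root of the current inorder slice — split it at that
value, recurse on the right subtree first, then the left.
Recursive splits:
  root=4; inorder splits into left=[3], right=[5, 6, 7, 24, 27, 28]
  root=5; inorder splits into left=[], right=[6, 7, 24, 27, 28]
  root=27; inorder splits into left=[6, 7, 24], right=[28]
  root=28; inorder splits into left=[], right=[]
  root=24; inorder splits into left=[6, 7], right=[]
  root=7; inorder splits into left=[6], right=[]
  root=6; inorder splits into left=[], right=[]
  root=3; inorder splits into left=[], right=[]
Reconstructed level-order: [4, 3, 5, 27, 24, 28, 7, 6]


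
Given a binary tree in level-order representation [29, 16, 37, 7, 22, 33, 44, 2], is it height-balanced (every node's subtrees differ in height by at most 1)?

Tree (level-order array): [29, 16, 37, 7, 22, 33, 44, 2]
Definition: a tree is height-balanced if, at every node, |h(left) - h(right)| <= 1 (empty subtree has height -1).
Bottom-up per-node check:
  node 2: h_left=-1, h_right=-1, diff=0 [OK], height=0
  node 7: h_left=0, h_right=-1, diff=1 [OK], height=1
  node 22: h_left=-1, h_right=-1, diff=0 [OK], height=0
  node 16: h_left=1, h_right=0, diff=1 [OK], height=2
  node 33: h_left=-1, h_right=-1, diff=0 [OK], height=0
  node 44: h_left=-1, h_right=-1, diff=0 [OK], height=0
  node 37: h_left=0, h_right=0, diff=0 [OK], height=1
  node 29: h_left=2, h_right=1, diff=1 [OK], height=3
All nodes satisfy the balance condition.
Result: Balanced


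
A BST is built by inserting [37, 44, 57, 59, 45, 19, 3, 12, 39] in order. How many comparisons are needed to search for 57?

Search path for 57: 37 -> 44 -> 57
Found: True
Comparisons: 3


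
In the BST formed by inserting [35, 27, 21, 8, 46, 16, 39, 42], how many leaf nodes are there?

Tree built from: [35, 27, 21, 8, 46, 16, 39, 42]
Tree (level-order array): [35, 27, 46, 21, None, 39, None, 8, None, None, 42, None, 16]
Rule: A leaf has 0 children.
Per-node child counts:
  node 35: 2 child(ren)
  node 27: 1 child(ren)
  node 21: 1 child(ren)
  node 8: 1 child(ren)
  node 16: 0 child(ren)
  node 46: 1 child(ren)
  node 39: 1 child(ren)
  node 42: 0 child(ren)
Matching nodes: [16, 42]
Count of leaf nodes: 2


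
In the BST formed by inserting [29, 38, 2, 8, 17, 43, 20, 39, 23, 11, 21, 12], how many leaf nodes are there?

Tree built from: [29, 38, 2, 8, 17, 43, 20, 39, 23, 11, 21, 12]
Tree (level-order array): [29, 2, 38, None, 8, None, 43, None, 17, 39, None, 11, 20, None, None, None, 12, None, 23, None, None, 21]
Rule: A leaf has 0 children.
Per-node child counts:
  node 29: 2 child(ren)
  node 2: 1 child(ren)
  node 8: 1 child(ren)
  node 17: 2 child(ren)
  node 11: 1 child(ren)
  node 12: 0 child(ren)
  node 20: 1 child(ren)
  node 23: 1 child(ren)
  node 21: 0 child(ren)
  node 38: 1 child(ren)
  node 43: 1 child(ren)
  node 39: 0 child(ren)
Matching nodes: [12, 21, 39]
Count of leaf nodes: 3


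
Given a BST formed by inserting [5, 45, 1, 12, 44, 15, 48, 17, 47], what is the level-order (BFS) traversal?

Tree insertion order: [5, 45, 1, 12, 44, 15, 48, 17, 47]
Tree (level-order array): [5, 1, 45, None, None, 12, 48, None, 44, 47, None, 15, None, None, None, None, 17]
BFS from the root, enqueuing left then right child of each popped node:
  queue [5] -> pop 5, enqueue [1, 45], visited so far: [5]
  queue [1, 45] -> pop 1, enqueue [none], visited so far: [5, 1]
  queue [45] -> pop 45, enqueue [12, 48], visited so far: [5, 1, 45]
  queue [12, 48] -> pop 12, enqueue [44], visited so far: [5, 1, 45, 12]
  queue [48, 44] -> pop 48, enqueue [47], visited so far: [5, 1, 45, 12, 48]
  queue [44, 47] -> pop 44, enqueue [15], visited so far: [5, 1, 45, 12, 48, 44]
  queue [47, 15] -> pop 47, enqueue [none], visited so far: [5, 1, 45, 12, 48, 44, 47]
  queue [15] -> pop 15, enqueue [17], visited so far: [5, 1, 45, 12, 48, 44, 47, 15]
  queue [17] -> pop 17, enqueue [none], visited so far: [5, 1, 45, 12, 48, 44, 47, 15, 17]
Result: [5, 1, 45, 12, 48, 44, 47, 15, 17]


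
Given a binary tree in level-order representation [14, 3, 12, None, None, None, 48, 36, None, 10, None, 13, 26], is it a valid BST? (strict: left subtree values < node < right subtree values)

Level-order array: [14, 3, 12, None, None, None, 48, 36, None, 10, None, 13, 26]
Validate using subtree bounds (lo, hi): at each node, require lo < value < hi,
then recurse left with hi=value and right with lo=value.
Preorder trace (stopping at first violation):
  at node 14 with bounds (-inf, +inf): OK
  at node 3 with bounds (-inf, 14): OK
  at node 12 with bounds (14, +inf): VIOLATION
Node 12 violates its bound: not (14 < 12 < +inf).
Result: Not a valid BST


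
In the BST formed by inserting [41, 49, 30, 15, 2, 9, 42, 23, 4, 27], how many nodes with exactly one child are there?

Tree built from: [41, 49, 30, 15, 2, 9, 42, 23, 4, 27]
Tree (level-order array): [41, 30, 49, 15, None, 42, None, 2, 23, None, None, None, 9, None, 27, 4]
Rule: These are nodes with exactly 1 non-null child.
Per-node child counts:
  node 41: 2 child(ren)
  node 30: 1 child(ren)
  node 15: 2 child(ren)
  node 2: 1 child(ren)
  node 9: 1 child(ren)
  node 4: 0 child(ren)
  node 23: 1 child(ren)
  node 27: 0 child(ren)
  node 49: 1 child(ren)
  node 42: 0 child(ren)
Matching nodes: [30, 2, 9, 23, 49]
Count of nodes with exactly one child: 5


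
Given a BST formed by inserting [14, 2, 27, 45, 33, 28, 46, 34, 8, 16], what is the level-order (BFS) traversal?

Tree insertion order: [14, 2, 27, 45, 33, 28, 46, 34, 8, 16]
Tree (level-order array): [14, 2, 27, None, 8, 16, 45, None, None, None, None, 33, 46, 28, 34]
BFS from the root, enqueuing left then right child of each popped node:
  queue [14] -> pop 14, enqueue [2, 27], visited so far: [14]
  queue [2, 27] -> pop 2, enqueue [8], visited so far: [14, 2]
  queue [27, 8] -> pop 27, enqueue [16, 45], visited so far: [14, 2, 27]
  queue [8, 16, 45] -> pop 8, enqueue [none], visited so far: [14, 2, 27, 8]
  queue [16, 45] -> pop 16, enqueue [none], visited so far: [14, 2, 27, 8, 16]
  queue [45] -> pop 45, enqueue [33, 46], visited so far: [14, 2, 27, 8, 16, 45]
  queue [33, 46] -> pop 33, enqueue [28, 34], visited so far: [14, 2, 27, 8, 16, 45, 33]
  queue [46, 28, 34] -> pop 46, enqueue [none], visited so far: [14, 2, 27, 8, 16, 45, 33, 46]
  queue [28, 34] -> pop 28, enqueue [none], visited so far: [14, 2, 27, 8, 16, 45, 33, 46, 28]
  queue [34] -> pop 34, enqueue [none], visited so far: [14, 2, 27, 8, 16, 45, 33, 46, 28, 34]
Result: [14, 2, 27, 8, 16, 45, 33, 46, 28, 34]


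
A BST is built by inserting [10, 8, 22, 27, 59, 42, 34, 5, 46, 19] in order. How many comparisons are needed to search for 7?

Search path for 7: 10 -> 8 -> 5
Found: False
Comparisons: 3


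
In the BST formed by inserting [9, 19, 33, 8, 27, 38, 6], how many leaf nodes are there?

Tree built from: [9, 19, 33, 8, 27, 38, 6]
Tree (level-order array): [9, 8, 19, 6, None, None, 33, None, None, 27, 38]
Rule: A leaf has 0 children.
Per-node child counts:
  node 9: 2 child(ren)
  node 8: 1 child(ren)
  node 6: 0 child(ren)
  node 19: 1 child(ren)
  node 33: 2 child(ren)
  node 27: 0 child(ren)
  node 38: 0 child(ren)
Matching nodes: [6, 27, 38]
Count of leaf nodes: 3


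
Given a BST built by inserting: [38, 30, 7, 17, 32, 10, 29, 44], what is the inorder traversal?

Tree insertion order: [38, 30, 7, 17, 32, 10, 29, 44]
Tree (level-order array): [38, 30, 44, 7, 32, None, None, None, 17, None, None, 10, 29]
Inorder traversal: [7, 10, 17, 29, 30, 32, 38, 44]


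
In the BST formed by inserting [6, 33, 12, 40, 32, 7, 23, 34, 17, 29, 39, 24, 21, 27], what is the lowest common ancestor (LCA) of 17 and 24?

Tree insertion order: [6, 33, 12, 40, 32, 7, 23, 34, 17, 29, 39, 24, 21, 27]
Tree (level-order array): [6, None, 33, 12, 40, 7, 32, 34, None, None, None, 23, None, None, 39, 17, 29, None, None, None, 21, 24, None, None, None, None, 27]
In a BST, the LCA of p=17, q=24 is the first node v on the
root-to-leaf path with p <= v <= q (go left if both < v, right if both > v).
Walk from root:
  at 6: both 17 and 24 > 6, go right
  at 33: both 17 and 24 < 33, go left
  at 12: both 17 and 24 > 12, go right
  at 32: both 17 and 24 < 32, go left
  at 23: 17 <= 23 <= 24, this is the LCA
LCA = 23


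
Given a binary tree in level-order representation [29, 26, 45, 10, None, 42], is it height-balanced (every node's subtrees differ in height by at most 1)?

Tree (level-order array): [29, 26, 45, 10, None, 42]
Definition: a tree is height-balanced if, at every node, |h(left) - h(right)| <= 1 (empty subtree has height -1).
Bottom-up per-node check:
  node 10: h_left=-1, h_right=-1, diff=0 [OK], height=0
  node 26: h_left=0, h_right=-1, diff=1 [OK], height=1
  node 42: h_left=-1, h_right=-1, diff=0 [OK], height=0
  node 45: h_left=0, h_right=-1, diff=1 [OK], height=1
  node 29: h_left=1, h_right=1, diff=0 [OK], height=2
All nodes satisfy the balance condition.
Result: Balanced


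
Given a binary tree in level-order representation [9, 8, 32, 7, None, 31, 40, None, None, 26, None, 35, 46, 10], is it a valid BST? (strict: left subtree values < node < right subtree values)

Level-order array: [9, 8, 32, 7, None, 31, 40, None, None, 26, None, 35, 46, 10]
Validate using subtree bounds (lo, hi): at each node, require lo < value < hi,
then recurse left with hi=value and right with lo=value.
Preorder trace (stopping at first violation):
  at node 9 with bounds (-inf, +inf): OK
  at node 8 with bounds (-inf, 9): OK
  at node 7 with bounds (-inf, 8): OK
  at node 32 with bounds (9, +inf): OK
  at node 31 with bounds (9, 32): OK
  at node 26 with bounds (9, 31): OK
  at node 10 with bounds (9, 26): OK
  at node 40 with bounds (32, +inf): OK
  at node 35 with bounds (32, 40): OK
  at node 46 with bounds (40, +inf): OK
No violation found at any node.
Result: Valid BST


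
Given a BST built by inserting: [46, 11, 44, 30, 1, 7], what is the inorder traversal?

Tree insertion order: [46, 11, 44, 30, 1, 7]
Tree (level-order array): [46, 11, None, 1, 44, None, 7, 30]
Inorder traversal: [1, 7, 11, 30, 44, 46]


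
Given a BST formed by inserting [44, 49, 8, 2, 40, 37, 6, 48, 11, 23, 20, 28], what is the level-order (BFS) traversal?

Tree insertion order: [44, 49, 8, 2, 40, 37, 6, 48, 11, 23, 20, 28]
Tree (level-order array): [44, 8, 49, 2, 40, 48, None, None, 6, 37, None, None, None, None, None, 11, None, None, 23, 20, 28]
BFS from the root, enqueuing left then right child of each popped node:
  queue [44] -> pop 44, enqueue [8, 49], visited so far: [44]
  queue [8, 49] -> pop 8, enqueue [2, 40], visited so far: [44, 8]
  queue [49, 2, 40] -> pop 49, enqueue [48], visited so far: [44, 8, 49]
  queue [2, 40, 48] -> pop 2, enqueue [6], visited so far: [44, 8, 49, 2]
  queue [40, 48, 6] -> pop 40, enqueue [37], visited so far: [44, 8, 49, 2, 40]
  queue [48, 6, 37] -> pop 48, enqueue [none], visited so far: [44, 8, 49, 2, 40, 48]
  queue [6, 37] -> pop 6, enqueue [none], visited so far: [44, 8, 49, 2, 40, 48, 6]
  queue [37] -> pop 37, enqueue [11], visited so far: [44, 8, 49, 2, 40, 48, 6, 37]
  queue [11] -> pop 11, enqueue [23], visited so far: [44, 8, 49, 2, 40, 48, 6, 37, 11]
  queue [23] -> pop 23, enqueue [20, 28], visited so far: [44, 8, 49, 2, 40, 48, 6, 37, 11, 23]
  queue [20, 28] -> pop 20, enqueue [none], visited so far: [44, 8, 49, 2, 40, 48, 6, 37, 11, 23, 20]
  queue [28] -> pop 28, enqueue [none], visited so far: [44, 8, 49, 2, 40, 48, 6, 37, 11, 23, 20, 28]
Result: [44, 8, 49, 2, 40, 48, 6, 37, 11, 23, 20, 28]


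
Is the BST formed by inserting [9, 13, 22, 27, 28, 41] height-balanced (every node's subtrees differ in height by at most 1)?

Tree (level-order array): [9, None, 13, None, 22, None, 27, None, 28, None, 41]
Definition: a tree is height-balanced if, at every node, |h(left) - h(right)| <= 1 (empty subtree has height -1).
Bottom-up per-node check:
  node 41: h_left=-1, h_right=-1, diff=0 [OK], height=0
  node 28: h_left=-1, h_right=0, diff=1 [OK], height=1
  node 27: h_left=-1, h_right=1, diff=2 [FAIL (|-1-1|=2 > 1)], height=2
  node 22: h_left=-1, h_right=2, diff=3 [FAIL (|-1-2|=3 > 1)], height=3
  node 13: h_left=-1, h_right=3, diff=4 [FAIL (|-1-3|=4 > 1)], height=4
  node 9: h_left=-1, h_right=4, diff=5 [FAIL (|-1-4|=5 > 1)], height=5
Node 27 violates the condition: |-1 - 1| = 2 > 1.
Result: Not balanced


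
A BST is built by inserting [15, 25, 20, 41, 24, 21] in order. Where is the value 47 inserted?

Starting tree (level order): [15, None, 25, 20, 41, None, 24, None, None, 21]
Insertion path: 15 -> 25 -> 41
Result: insert 47 as right child of 41
Final tree (level order): [15, None, 25, 20, 41, None, 24, None, 47, 21]


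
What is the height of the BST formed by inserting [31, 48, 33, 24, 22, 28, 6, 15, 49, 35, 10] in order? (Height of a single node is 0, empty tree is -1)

Insertion order: [31, 48, 33, 24, 22, 28, 6, 15, 49, 35, 10]
Tree (level-order array): [31, 24, 48, 22, 28, 33, 49, 6, None, None, None, None, 35, None, None, None, 15, None, None, 10]
Compute height bottom-up (empty subtree = -1):
  height(10) = 1 + max(-1, -1) = 0
  height(15) = 1 + max(0, -1) = 1
  height(6) = 1 + max(-1, 1) = 2
  height(22) = 1 + max(2, -1) = 3
  height(28) = 1 + max(-1, -1) = 0
  height(24) = 1 + max(3, 0) = 4
  height(35) = 1 + max(-1, -1) = 0
  height(33) = 1 + max(-1, 0) = 1
  height(49) = 1 + max(-1, -1) = 0
  height(48) = 1 + max(1, 0) = 2
  height(31) = 1 + max(4, 2) = 5
Height = 5


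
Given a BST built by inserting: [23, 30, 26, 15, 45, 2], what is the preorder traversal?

Tree insertion order: [23, 30, 26, 15, 45, 2]
Tree (level-order array): [23, 15, 30, 2, None, 26, 45]
Preorder traversal: [23, 15, 2, 30, 26, 45]


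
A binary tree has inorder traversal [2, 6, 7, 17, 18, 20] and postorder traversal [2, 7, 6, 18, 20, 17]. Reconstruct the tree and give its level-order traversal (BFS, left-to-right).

Inorder:   [2, 6, 7, 17, 18, 20]
Postorder: [2, 7, 6, 18, 20, 17]
Algorithm: postorder visits root last, so walk postorder right-to-left;
each value is the root of the current inorder slice — split it at that
value, recurse on the right subtree first, then the left.
Recursive splits:
  root=17; inorder splits into left=[2, 6, 7], right=[18, 20]
  root=20; inorder splits into left=[18], right=[]
  root=18; inorder splits into left=[], right=[]
  root=6; inorder splits into left=[2], right=[7]
  root=7; inorder splits into left=[], right=[]
  root=2; inorder splits into left=[], right=[]
Reconstructed level-order: [17, 6, 20, 2, 7, 18]


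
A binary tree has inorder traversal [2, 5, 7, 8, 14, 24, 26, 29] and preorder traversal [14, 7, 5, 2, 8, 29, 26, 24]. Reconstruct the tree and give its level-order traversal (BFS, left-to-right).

Inorder:  [2, 5, 7, 8, 14, 24, 26, 29]
Preorder: [14, 7, 5, 2, 8, 29, 26, 24]
Algorithm: preorder visits root first, so consume preorder in order;
for each root, split the current inorder slice at that value into
left-subtree inorder and right-subtree inorder, then recurse.
Recursive splits:
  root=14; inorder splits into left=[2, 5, 7, 8], right=[24, 26, 29]
  root=7; inorder splits into left=[2, 5], right=[8]
  root=5; inorder splits into left=[2], right=[]
  root=2; inorder splits into left=[], right=[]
  root=8; inorder splits into left=[], right=[]
  root=29; inorder splits into left=[24, 26], right=[]
  root=26; inorder splits into left=[24], right=[]
  root=24; inorder splits into left=[], right=[]
Reconstructed level-order: [14, 7, 29, 5, 8, 26, 2, 24]


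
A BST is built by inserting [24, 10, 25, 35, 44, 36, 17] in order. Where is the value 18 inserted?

Starting tree (level order): [24, 10, 25, None, 17, None, 35, None, None, None, 44, 36]
Insertion path: 24 -> 10 -> 17
Result: insert 18 as right child of 17
Final tree (level order): [24, 10, 25, None, 17, None, 35, None, 18, None, 44, None, None, 36]


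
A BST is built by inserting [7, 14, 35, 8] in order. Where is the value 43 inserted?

Starting tree (level order): [7, None, 14, 8, 35]
Insertion path: 7 -> 14 -> 35
Result: insert 43 as right child of 35
Final tree (level order): [7, None, 14, 8, 35, None, None, None, 43]


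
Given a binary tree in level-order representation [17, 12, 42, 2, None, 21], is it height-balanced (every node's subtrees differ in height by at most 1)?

Tree (level-order array): [17, 12, 42, 2, None, 21]
Definition: a tree is height-balanced if, at every node, |h(left) - h(right)| <= 1 (empty subtree has height -1).
Bottom-up per-node check:
  node 2: h_left=-1, h_right=-1, diff=0 [OK], height=0
  node 12: h_left=0, h_right=-1, diff=1 [OK], height=1
  node 21: h_left=-1, h_right=-1, diff=0 [OK], height=0
  node 42: h_left=0, h_right=-1, diff=1 [OK], height=1
  node 17: h_left=1, h_right=1, diff=0 [OK], height=2
All nodes satisfy the balance condition.
Result: Balanced


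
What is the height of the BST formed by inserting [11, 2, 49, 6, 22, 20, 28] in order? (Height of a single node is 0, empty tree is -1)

Insertion order: [11, 2, 49, 6, 22, 20, 28]
Tree (level-order array): [11, 2, 49, None, 6, 22, None, None, None, 20, 28]
Compute height bottom-up (empty subtree = -1):
  height(6) = 1 + max(-1, -1) = 0
  height(2) = 1 + max(-1, 0) = 1
  height(20) = 1 + max(-1, -1) = 0
  height(28) = 1 + max(-1, -1) = 0
  height(22) = 1 + max(0, 0) = 1
  height(49) = 1 + max(1, -1) = 2
  height(11) = 1 + max(1, 2) = 3
Height = 3
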